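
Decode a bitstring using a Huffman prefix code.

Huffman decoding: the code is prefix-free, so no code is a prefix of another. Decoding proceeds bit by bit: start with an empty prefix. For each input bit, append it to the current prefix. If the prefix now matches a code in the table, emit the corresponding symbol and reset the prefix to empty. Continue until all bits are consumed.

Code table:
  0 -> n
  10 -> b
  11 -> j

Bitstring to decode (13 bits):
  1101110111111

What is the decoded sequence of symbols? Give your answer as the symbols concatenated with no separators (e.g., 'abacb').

Bit 0: prefix='1' (no match yet)
Bit 1: prefix='11' -> emit 'j', reset
Bit 2: prefix='0' -> emit 'n', reset
Bit 3: prefix='1' (no match yet)
Bit 4: prefix='11' -> emit 'j', reset
Bit 5: prefix='1' (no match yet)
Bit 6: prefix='10' -> emit 'b', reset
Bit 7: prefix='1' (no match yet)
Bit 8: prefix='11' -> emit 'j', reset
Bit 9: prefix='1' (no match yet)
Bit 10: prefix='11' -> emit 'j', reset
Bit 11: prefix='1' (no match yet)
Bit 12: prefix='11' -> emit 'j', reset

Answer: jnjbjjj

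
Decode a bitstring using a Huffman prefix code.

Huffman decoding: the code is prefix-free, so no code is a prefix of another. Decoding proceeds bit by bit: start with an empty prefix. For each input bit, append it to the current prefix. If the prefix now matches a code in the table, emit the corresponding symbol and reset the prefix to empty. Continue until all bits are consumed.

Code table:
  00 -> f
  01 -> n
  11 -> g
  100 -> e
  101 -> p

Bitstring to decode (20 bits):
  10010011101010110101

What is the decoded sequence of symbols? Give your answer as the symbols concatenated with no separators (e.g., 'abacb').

Answer: eegpnnpn

Derivation:
Bit 0: prefix='1' (no match yet)
Bit 1: prefix='10' (no match yet)
Bit 2: prefix='100' -> emit 'e', reset
Bit 3: prefix='1' (no match yet)
Bit 4: prefix='10' (no match yet)
Bit 5: prefix='100' -> emit 'e', reset
Bit 6: prefix='1' (no match yet)
Bit 7: prefix='11' -> emit 'g', reset
Bit 8: prefix='1' (no match yet)
Bit 9: prefix='10' (no match yet)
Bit 10: prefix='101' -> emit 'p', reset
Bit 11: prefix='0' (no match yet)
Bit 12: prefix='01' -> emit 'n', reset
Bit 13: prefix='0' (no match yet)
Bit 14: prefix='01' -> emit 'n', reset
Bit 15: prefix='1' (no match yet)
Bit 16: prefix='10' (no match yet)
Bit 17: prefix='101' -> emit 'p', reset
Bit 18: prefix='0' (no match yet)
Bit 19: prefix='01' -> emit 'n', reset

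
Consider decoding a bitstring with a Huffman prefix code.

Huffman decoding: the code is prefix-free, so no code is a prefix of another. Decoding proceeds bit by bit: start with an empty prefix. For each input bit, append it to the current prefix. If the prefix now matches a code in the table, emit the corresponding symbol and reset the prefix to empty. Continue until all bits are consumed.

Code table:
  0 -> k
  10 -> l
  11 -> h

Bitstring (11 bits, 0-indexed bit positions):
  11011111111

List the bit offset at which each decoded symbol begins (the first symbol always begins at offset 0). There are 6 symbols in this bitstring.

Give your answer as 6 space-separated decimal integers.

Bit 0: prefix='1' (no match yet)
Bit 1: prefix='11' -> emit 'h', reset
Bit 2: prefix='0' -> emit 'k', reset
Bit 3: prefix='1' (no match yet)
Bit 4: prefix='11' -> emit 'h', reset
Bit 5: prefix='1' (no match yet)
Bit 6: prefix='11' -> emit 'h', reset
Bit 7: prefix='1' (no match yet)
Bit 8: prefix='11' -> emit 'h', reset
Bit 9: prefix='1' (no match yet)
Bit 10: prefix='11' -> emit 'h', reset

Answer: 0 2 3 5 7 9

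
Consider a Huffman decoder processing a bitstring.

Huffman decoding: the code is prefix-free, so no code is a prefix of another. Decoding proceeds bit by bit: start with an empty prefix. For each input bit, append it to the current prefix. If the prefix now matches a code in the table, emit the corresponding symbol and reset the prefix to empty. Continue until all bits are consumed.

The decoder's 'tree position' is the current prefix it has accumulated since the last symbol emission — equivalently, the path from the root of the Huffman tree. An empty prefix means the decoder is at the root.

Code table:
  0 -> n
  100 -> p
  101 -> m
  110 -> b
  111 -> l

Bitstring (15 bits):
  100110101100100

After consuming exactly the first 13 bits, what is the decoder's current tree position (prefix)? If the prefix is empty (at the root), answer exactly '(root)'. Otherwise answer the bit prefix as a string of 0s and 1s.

Bit 0: prefix='1' (no match yet)
Bit 1: prefix='10' (no match yet)
Bit 2: prefix='100' -> emit 'p', reset
Bit 3: prefix='1' (no match yet)
Bit 4: prefix='11' (no match yet)
Bit 5: prefix='110' -> emit 'b', reset
Bit 6: prefix='1' (no match yet)
Bit 7: prefix='10' (no match yet)
Bit 8: prefix='101' -> emit 'm', reset
Bit 9: prefix='1' (no match yet)
Bit 10: prefix='10' (no match yet)
Bit 11: prefix='100' -> emit 'p', reset
Bit 12: prefix='1' (no match yet)

Answer: 1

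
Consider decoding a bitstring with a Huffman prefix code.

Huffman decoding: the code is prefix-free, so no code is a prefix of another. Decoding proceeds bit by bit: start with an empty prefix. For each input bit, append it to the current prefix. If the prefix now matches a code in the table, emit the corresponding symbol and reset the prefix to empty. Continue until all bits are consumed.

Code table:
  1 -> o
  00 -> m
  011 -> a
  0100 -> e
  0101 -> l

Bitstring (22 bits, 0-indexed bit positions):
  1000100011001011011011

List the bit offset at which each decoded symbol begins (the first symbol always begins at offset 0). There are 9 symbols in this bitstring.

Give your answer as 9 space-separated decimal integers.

Bit 0: prefix='1' -> emit 'o', reset
Bit 1: prefix='0' (no match yet)
Bit 2: prefix='00' -> emit 'm', reset
Bit 3: prefix='0' (no match yet)
Bit 4: prefix='01' (no match yet)
Bit 5: prefix='010' (no match yet)
Bit 6: prefix='0100' -> emit 'e', reset
Bit 7: prefix='0' (no match yet)
Bit 8: prefix='01' (no match yet)
Bit 9: prefix='011' -> emit 'a', reset
Bit 10: prefix='0' (no match yet)
Bit 11: prefix='00' -> emit 'm', reset
Bit 12: prefix='1' -> emit 'o', reset
Bit 13: prefix='0' (no match yet)
Bit 14: prefix='01' (no match yet)
Bit 15: prefix='011' -> emit 'a', reset
Bit 16: prefix='0' (no match yet)
Bit 17: prefix='01' (no match yet)
Bit 18: prefix='011' -> emit 'a', reset
Bit 19: prefix='0' (no match yet)
Bit 20: prefix='01' (no match yet)
Bit 21: prefix='011' -> emit 'a', reset

Answer: 0 1 3 7 10 12 13 16 19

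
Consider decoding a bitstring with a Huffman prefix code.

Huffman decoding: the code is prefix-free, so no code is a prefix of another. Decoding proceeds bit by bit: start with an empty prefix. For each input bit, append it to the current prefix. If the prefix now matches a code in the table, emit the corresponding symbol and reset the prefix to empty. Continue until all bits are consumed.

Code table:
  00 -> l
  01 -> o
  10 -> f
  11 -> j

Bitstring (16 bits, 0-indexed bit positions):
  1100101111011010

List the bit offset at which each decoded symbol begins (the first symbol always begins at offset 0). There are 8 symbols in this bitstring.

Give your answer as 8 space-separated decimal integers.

Bit 0: prefix='1' (no match yet)
Bit 1: prefix='11' -> emit 'j', reset
Bit 2: prefix='0' (no match yet)
Bit 3: prefix='00' -> emit 'l', reset
Bit 4: prefix='1' (no match yet)
Bit 5: prefix='10' -> emit 'f', reset
Bit 6: prefix='1' (no match yet)
Bit 7: prefix='11' -> emit 'j', reset
Bit 8: prefix='1' (no match yet)
Bit 9: prefix='11' -> emit 'j', reset
Bit 10: prefix='0' (no match yet)
Bit 11: prefix='01' -> emit 'o', reset
Bit 12: prefix='1' (no match yet)
Bit 13: prefix='10' -> emit 'f', reset
Bit 14: prefix='1' (no match yet)
Bit 15: prefix='10' -> emit 'f', reset

Answer: 0 2 4 6 8 10 12 14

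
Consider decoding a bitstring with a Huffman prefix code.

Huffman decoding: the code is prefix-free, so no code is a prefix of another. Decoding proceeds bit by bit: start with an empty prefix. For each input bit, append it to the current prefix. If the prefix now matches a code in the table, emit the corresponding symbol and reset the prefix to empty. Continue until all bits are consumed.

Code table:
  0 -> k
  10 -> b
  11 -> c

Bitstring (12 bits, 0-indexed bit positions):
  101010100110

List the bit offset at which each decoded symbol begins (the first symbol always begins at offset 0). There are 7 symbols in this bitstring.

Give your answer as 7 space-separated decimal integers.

Bit 0: prefix='1' (no match yet)
Bit 1: prefix='10' -> emit 'b', reset
Bit 2: prefix='1' (no match yet)
Bit 3: prefix='10' -> emit 'b', reset
Bit 4: prefix='1' (no match yet)
Bit 5: prefix='10' -> emit 'b', reset
Bit 6: prefix='1' (no match yet)
Bit 7: prefix='10' -> emit 'b', reset
Bit 8: prefix='0' -> emit 'k', reset
Bit 9: prefix='1' (no match yet)
Bit 10: prefix='11' -> emit 'c', reset
Bit 11: prefix='0' -> emit 'k', reset

Answer: 0 2 4 6 8 9 11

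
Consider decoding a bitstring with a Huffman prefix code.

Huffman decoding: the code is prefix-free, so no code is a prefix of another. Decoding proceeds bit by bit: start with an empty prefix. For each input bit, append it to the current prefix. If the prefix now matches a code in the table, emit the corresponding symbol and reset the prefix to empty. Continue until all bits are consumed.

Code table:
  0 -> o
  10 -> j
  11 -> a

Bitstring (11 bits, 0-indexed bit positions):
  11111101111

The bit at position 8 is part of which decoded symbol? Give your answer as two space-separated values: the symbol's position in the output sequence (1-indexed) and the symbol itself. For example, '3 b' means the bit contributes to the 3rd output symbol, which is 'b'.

Answer: 5 a

Derivation:
Bit 0: prefix='1' (no match yet)
Bit 1: prefix='11' -> emit 'a', reset
Bit 2: prefix='1' (no match yet)
Bit 3: prefix='11' -> emit 'a', reset
Bit 4: prefix='1' (no match yet)
Bit 5: prefix='11' -> emit 'a', reset
Bit 6: prefix='0' -> emit 'o', reset
Bit 7: prefix='1' (no match yet)
Bit 8: prefix='11' -> emit 'a', reset
Bit 9: prefix='1' (no match yet)
Bit 10: prefix='11' -> emit 'a', reset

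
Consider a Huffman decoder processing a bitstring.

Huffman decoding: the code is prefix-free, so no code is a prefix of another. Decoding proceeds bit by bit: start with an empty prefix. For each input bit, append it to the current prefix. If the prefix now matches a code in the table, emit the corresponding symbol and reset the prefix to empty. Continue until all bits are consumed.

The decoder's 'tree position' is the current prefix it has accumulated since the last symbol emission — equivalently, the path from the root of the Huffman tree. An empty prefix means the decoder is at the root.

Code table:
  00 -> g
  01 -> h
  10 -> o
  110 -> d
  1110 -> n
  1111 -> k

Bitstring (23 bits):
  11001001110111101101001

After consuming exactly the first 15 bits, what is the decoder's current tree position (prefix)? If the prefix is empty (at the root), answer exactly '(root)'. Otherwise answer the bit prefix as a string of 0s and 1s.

Bit 0: prefix='1' (no match yet)
Bit 1: prefix='11' (no match yet)
Bit 2: prefix='110' -> emit 'd', reset
Bit 3: prefix='0' (no match yet)
Bit 4: prefix='01' -> emit 'h', reset
Bit 5: prefix='0' (no match yet)
Bit 6: prefix='00' -> emit 'g', reset
Bit 7: prefix='1' (no match yet)
Bit 8: prefix='11' (no match yet)
Bit 9: prefix='111' (no match yet)
Bit 10: prefix='1110' -> emit 'n', reset
Bit 11: prefix='1' (no match yet)
Bit 12: prefix='11' (no match yet)
Bit 13: prefix='111' (no match yet)
Bit 14: prefix='1111' -> emit 'k', reset

Answer: (root)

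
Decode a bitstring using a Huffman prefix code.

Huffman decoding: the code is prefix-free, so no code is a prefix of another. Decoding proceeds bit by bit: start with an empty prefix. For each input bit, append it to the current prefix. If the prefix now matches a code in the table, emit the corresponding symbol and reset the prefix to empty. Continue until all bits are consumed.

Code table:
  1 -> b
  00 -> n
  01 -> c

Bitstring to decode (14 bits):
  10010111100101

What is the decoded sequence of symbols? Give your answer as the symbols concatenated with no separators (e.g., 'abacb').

Answer: bnbcbbbnbc

Derivation:
Bit 0: prefix='1' -> emit 'b', reset
Bit 1: prefix='0' (no match yet)
Bit 2: prefix='00' -> emit 'n', reset
Bit 3: prefix='1' -> emit 'b', reset
Bit 4: prefix='0' (no match yet)
Bit 5: prefix='01' -> emit 'c', reset
Bit 6: prefix='1' -> emit 'b', reset
Bit 7: prefix='1' -> emit 'b', reset
Bit 8: prefix='1' -> emit 'b', reset
Bit 9: prefix='0' (no match yet)
Bit 10: prefix='00' -> emit 'n', reset
Bit 11: prefix='1' -> emit 'b', reset
Bit 12: prefix='0' (no match yet)
Bit 13: prefix='01' -> emit 'c', reset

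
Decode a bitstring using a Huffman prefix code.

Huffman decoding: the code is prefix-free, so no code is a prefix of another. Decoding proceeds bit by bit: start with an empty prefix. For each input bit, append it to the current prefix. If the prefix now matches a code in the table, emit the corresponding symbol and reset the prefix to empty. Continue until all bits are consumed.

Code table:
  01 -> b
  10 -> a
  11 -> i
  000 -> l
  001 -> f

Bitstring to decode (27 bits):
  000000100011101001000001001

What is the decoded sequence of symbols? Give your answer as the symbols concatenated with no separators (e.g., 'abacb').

Answer: llafibflff

Derivation:
Bit 0: prefix='0' (no match yet)
Bit 1: prefix='00' (no match yet)
Bit 2: prefix='000' -> emit 'l', reset
Bit 3: prefix='0' (no match yet)
Bit 4: prefix='00' (no match yet)
Bit 5: prefix='000' -> emit 'l', reset
Bit 6: prefix='1' (no match yet)
Bit 7: prefix='10' -> emit 'a', reset
Bit 8: prefix='0' (no match yet)
Bit 9: prefix='00' (no match yet)
Bit 10: prefix='001' -> emit 'f', reset
Bit 11: prefix='1' (no match yet)
Bit 12: prefix='11' -> emit 'i', reset
Bit 13: prefix='0' (no match yet)
Bit 14: prefix='01' -> emit 'b', reset
Bit 15: prefix='0' (no match yet)
Bit 16: prefix='00' (no match yet)
Bit 17: prefix='001' -> emit 'f', reset
Bit 18: prefix='0' (no match yet)
Bit 19: prefix='00' (no match yet)
Bit 20: prefix='000' -> emit 'l', reset
Bit 21: prefix='0' (no match yet)
Bit 22: prefix='00' (no match yet)
Bit 23: prefix='001' -> emit 'f', reset
Bit 24: prefix='0' (no match yet)
Bit 25: prefix='00' (no match yet)
Bit 26: prefix='001' -> emit 'f', reset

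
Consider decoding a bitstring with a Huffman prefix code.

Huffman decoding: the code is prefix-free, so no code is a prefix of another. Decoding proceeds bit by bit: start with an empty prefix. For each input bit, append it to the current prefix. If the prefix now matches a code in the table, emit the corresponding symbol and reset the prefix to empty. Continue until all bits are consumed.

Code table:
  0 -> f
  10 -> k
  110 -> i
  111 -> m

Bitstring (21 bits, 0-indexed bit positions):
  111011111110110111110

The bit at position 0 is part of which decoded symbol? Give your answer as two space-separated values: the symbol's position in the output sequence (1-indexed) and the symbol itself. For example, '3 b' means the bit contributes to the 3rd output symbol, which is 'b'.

Bit 0: prefix='1' (no match yet)
Bit 1: prefix='11' (no match yet)
Bit 2: prefix='111' -> emit 'm', reset
Bit 3: prefix='0' -> emit 'f', reset
Bit 4: prefix='1' (no match yet)

Answer: 1 m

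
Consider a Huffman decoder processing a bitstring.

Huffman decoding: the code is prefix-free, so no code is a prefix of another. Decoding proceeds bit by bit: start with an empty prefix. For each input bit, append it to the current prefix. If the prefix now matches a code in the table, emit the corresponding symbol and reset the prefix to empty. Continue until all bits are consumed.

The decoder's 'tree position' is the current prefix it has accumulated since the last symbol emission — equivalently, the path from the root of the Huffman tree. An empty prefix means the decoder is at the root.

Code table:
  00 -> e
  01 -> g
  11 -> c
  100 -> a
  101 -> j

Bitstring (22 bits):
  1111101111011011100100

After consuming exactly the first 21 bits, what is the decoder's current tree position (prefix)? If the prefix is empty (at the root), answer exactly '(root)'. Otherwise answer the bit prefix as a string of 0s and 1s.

Answer: 10

Derivation:
Bit 0: prefix='1' (no match yet)
Bit 1: prefix='11' -> emit 'c', reset
Bit 2: prefix='1' (no match yet)
Bit 3: prefix='11' -> emit 'c', reset
Bit 4: prefix='1' (no match yet)
Bit 5: prefix='10' (no match yet)
Bit 6: prefix='101' -> emit 'j', reset
Bit 7: prefix='1' (no match yet)
Bit 8: prefix='11' -> emit 'c', reset
Bit 9: prefix='1' (no match yet)
Bit 10: prefix='10' (no match yet)
Bit 11: prefix='101' -> emit 'j', reset
Bit 12: prefix='1' (no match yet)
Bit 13: prefix='10' (no match yet)
Bit 14: prefix='101' -> emit 'j', reset
Bit 15: prefix='1' (no match yet)
Bit 16: prefix='11' -> emit 'c', reset
Bit 17: prefix='0' (no match yet)
Bit 18: prefix='00' -> emit 'e', reset
Bit 19: prefix='1' (no match yet)
Bit 20: prefix='10' (no match yet)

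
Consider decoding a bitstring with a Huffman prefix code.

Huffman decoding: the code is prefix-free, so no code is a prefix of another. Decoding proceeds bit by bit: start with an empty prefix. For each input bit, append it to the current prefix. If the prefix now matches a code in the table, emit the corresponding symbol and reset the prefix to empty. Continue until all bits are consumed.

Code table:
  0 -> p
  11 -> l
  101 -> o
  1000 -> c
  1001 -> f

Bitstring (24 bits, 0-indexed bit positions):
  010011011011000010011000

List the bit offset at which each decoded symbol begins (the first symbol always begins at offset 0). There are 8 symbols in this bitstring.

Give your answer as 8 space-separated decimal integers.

Answer: 0 1 5 8 11 15 16 20

Derivation:
Bit 0: prefix='0' -> emit 'p', reset
Bit 1: prefix='1' (no match yet)
Bit 2: prefix='10' (no match yet)
Bit 3: prefix='100' (no match yet)
Bit 4: prefix='1001' -> emit 'f', reset
Bit 5: prefix='1' (no match yet)
Bit 6: prefix='10' (no match yet)
Bit 7: prefix='101' -> emit 'o', reset
Bit 8: prefix='1' (no match yet)
Bit 9: prefix='10' (no match yet)
Bit 10: prefix='101' -> emit 'o', reset
Bit 11: prefix='1' (no match yet)
Bit 12: prefix='10' (no match yet)
Bit 13: prefix='100' (no match yet)
Bit 14: prefix='1000' -> emit 'c', reset
Bit 15: prefix='0' -> emit 'p', reset
Bit 16: prefix='1' (no match yet)
Bit 17: prefix='10' (no match yet)
Bit 18: prefix='100' (no match yet)
Bit 19: prefix='1001' -> emit 'f', reset
Bit 20: prefix='1' (no match yet)
Bit 21: prefix='10' (no match yet)
Bit 22: prefix='100' (no match yet)
Bit 23: prefix='1000' -> emit 'c', reset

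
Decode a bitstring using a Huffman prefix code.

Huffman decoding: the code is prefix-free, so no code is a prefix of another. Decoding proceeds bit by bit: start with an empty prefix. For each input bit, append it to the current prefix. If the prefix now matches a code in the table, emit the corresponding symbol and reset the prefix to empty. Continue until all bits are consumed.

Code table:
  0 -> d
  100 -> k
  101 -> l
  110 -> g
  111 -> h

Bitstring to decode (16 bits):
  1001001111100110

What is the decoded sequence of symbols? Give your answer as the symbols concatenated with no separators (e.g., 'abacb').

Bit 0: prefix='1' (no match yet)
Bit 1: prefix='10' (no match yet)
Bit 2: prefix='100' -> emit 'k', reset
Bit 3: prefix='1' (no match yet)
Bit 4: prefix='10' (no match yet)
Bit 5: prefix='100' -> emit 'k', reset
Bit 6: prefix='1' (no match yet)
Bit 7: prefix='11' (no match yet)
Bit 8: prefix='111' -> emit 'h', reset
Bit 9: prefix='1' (no match yet)
Bit 10: prefix='11' (no match yet)
Bit 11: prefix='110' -> emit 'g', reset
Bit 12: prefix='0' -> emit 'd', reset
Bit 13: prefix='1' (no match yet)
Bit 14: prefix='11' (no match yet)
Bit 15: prefix='110' -> emit 'g', reset

Answer: kkhgdg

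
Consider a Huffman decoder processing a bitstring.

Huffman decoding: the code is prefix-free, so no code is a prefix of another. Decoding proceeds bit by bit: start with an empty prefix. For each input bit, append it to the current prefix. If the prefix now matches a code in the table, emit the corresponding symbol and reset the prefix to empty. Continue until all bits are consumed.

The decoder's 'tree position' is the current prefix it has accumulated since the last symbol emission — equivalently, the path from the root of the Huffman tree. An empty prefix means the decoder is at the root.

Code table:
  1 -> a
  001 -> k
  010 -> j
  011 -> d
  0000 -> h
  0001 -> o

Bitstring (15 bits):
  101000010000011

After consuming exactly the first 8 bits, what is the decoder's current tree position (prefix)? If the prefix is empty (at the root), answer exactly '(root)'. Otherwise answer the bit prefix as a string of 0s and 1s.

Answer: (root)

Derivation:
Bit 0: prefix='1' -> emit 'a', reset
Bit 1: prefix='0' (no match yet)
Bit 2: prefix='01' (no match yet)
Bit 3: prefix='010' -> emit 'j', reset
Bit 4: prefix='0' (no match yet)
Bit 5: prefix='00' (no match yet)
Bit 6: prefix='000' (no match yet)
Bit 7: prefix='0001' -> emit 'o', reset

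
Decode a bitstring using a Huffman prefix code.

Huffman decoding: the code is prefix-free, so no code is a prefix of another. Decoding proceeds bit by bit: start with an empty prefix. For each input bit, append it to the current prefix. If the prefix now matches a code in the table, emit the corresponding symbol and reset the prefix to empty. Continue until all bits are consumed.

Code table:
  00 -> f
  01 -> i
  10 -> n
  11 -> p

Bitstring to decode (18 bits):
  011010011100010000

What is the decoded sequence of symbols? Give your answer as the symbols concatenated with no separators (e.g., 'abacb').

Answer: innipfiff

Derivation:
Bit 0: prefix='0' (no match yet)
Bit 1: prefix='01' -> emit 'i', reset
Bit 2: prefix='1' (no match yet)
Bit 3: prefix='10' -> emit 'n', reset
Bit 4: prefix='1' (no match yet)
Bit 5: prefix='10' -> emit 'n', reset
Bit 6: prefix='0' (no match yet)
Bit 7: prefix='01' -> emit 'i', reset
Bit 8: prefix='1' (no match yet)
Bit 9: prefix='11' -> emit 'p', reset
Bit 10: prefix='0' (no match yet)
Bit 11: prefix='00' -> emit 'f', reset
Bit 12: prefix='0' (no match yet)
Bit 13: prefix='01' -> emit 'i', reset
Bit 14: prefix='0' (no match yet)
Bit 15: prefix='00' -> emit 'f', reset
Bit 16: prefix='0' (no match yet)
Bit 17: prefix='00' -> emit 'f', reset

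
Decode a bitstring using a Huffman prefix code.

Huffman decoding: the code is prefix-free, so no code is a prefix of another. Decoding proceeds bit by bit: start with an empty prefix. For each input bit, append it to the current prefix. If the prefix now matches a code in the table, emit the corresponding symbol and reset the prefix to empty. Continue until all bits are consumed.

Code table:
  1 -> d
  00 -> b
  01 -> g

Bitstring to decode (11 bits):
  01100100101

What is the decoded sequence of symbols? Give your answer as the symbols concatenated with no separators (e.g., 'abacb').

Bit 0: prefix='0' (no match yet)
Bit 1: prefix='01' -> emit 'g', reset
Bit 2: prefix='1' -> emit 'd', reset
Bit 3: prefix='0' (no match yet)
Bit 4: prefix='00' -> emit 'b', reset
Bit 5: prefix='1' -> emit 'd', reset
Bit 6: prefix='0' (no match yet)
Bit 7: prefix='00' -> emit 'b', reset
Bit 8: prefix='1' -> emit 'd', reset
Bit 9: prefix='0' (no match yet)
Bit 10: prefix='01' -> emit 'g', reset

Answer: gdbdbdg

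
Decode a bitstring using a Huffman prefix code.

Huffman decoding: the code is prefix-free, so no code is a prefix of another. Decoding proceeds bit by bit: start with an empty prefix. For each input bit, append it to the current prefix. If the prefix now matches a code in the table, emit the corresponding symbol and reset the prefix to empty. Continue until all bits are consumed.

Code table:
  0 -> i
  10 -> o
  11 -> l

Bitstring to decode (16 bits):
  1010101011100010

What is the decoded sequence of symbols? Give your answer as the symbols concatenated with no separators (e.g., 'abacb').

Answer: ooooloiio

Derivation:
Bit 0: prefix='1' (no match yet)
Bit 1: prefix='10' -> emit 'o', reset
Bit 2: prefix='1' (no match yet)
Bit 3: prefix='10' -> emit 'o', reset
Bit 4: prefix='1' (no match yet)
Bit 5: prefix='10' -> emit 'o', reset
Bit 6: prefix='1' (no match yet)
Bit 7: prefix='10' -> emit 'o', reset
Bit 8: prefix='1' (no match yet)
Bit 9: prefix='11' -> emit 'l', reset
Bit 10: prefix='1' (no match yet)
Bit 11: prefix='10' -> emit 'o', reset
Bit 12: prefix='0' -> emit 'i', reset
Bit 13: prefix='0' -> emit 'i', reset
Bit 14: prefix='1' (no match yet)
Bit 15: prefix='10' -> emit 'o', reset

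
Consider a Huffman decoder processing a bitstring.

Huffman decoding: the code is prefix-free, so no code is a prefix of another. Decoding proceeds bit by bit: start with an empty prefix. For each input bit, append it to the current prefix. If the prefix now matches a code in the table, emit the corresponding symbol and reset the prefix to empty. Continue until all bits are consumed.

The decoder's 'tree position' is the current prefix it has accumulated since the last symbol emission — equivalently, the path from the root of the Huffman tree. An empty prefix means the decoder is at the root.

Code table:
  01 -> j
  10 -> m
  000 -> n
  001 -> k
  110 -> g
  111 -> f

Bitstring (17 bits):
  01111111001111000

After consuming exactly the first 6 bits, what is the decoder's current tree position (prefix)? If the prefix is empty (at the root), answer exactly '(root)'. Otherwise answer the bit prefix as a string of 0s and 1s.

Bit 0: prefix='0' (no match yet)
Bit 1: prefix='01' -> emit 'j', reset
Bit 2: prefix='1' (no match yet)
Bit 3: prefix='11' (no match yet)
Bit 4: prefix='111' -> emit 'f', reset
Bit 5: prefix='1' (no match yet)

Answer: 1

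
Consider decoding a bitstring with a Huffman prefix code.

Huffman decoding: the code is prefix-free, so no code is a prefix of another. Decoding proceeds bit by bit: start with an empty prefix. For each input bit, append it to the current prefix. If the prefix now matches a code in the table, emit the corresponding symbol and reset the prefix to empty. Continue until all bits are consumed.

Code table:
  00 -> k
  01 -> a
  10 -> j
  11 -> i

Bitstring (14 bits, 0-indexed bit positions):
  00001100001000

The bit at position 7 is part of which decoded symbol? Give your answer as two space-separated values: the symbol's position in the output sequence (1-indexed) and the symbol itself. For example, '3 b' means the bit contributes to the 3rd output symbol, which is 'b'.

Bit 0: prefix='0' (no match yet)
Bit 1: prefix='00' -> emit 'k', reset
Bit 2: prefix='0' (no match yet)
Bit 3: prefix='00' -> emit 'k', reset
Bit 4: prefix='1' (no match yet)
Bit 5: prefix='11' -> emit 'i', reset
Bit 6: prefix='0' (no match yet)
Bit 7: prefix='00' -> emit 'k', reset
Bit 8: prefix='0' (no match yet)
Bit 9: prefix='00' -> emit 'k', reset
Bit 10: prefix='1' (no match yet)
Bit 11: prefix='10' -> emit 'j', reset

Answer: 4 k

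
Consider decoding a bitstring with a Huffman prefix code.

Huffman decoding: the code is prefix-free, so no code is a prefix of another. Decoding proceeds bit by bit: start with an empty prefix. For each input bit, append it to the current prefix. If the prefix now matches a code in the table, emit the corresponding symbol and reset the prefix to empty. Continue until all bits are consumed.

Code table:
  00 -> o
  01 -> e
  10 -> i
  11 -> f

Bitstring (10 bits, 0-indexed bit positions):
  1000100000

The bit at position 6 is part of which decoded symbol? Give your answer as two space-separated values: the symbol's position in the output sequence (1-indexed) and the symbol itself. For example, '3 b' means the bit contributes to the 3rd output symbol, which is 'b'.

Bit 0: prefix='1' (no match yet)
Bit 1: prefix='10' -> emit 'i', reset
Bit 2: prefix='0' (no match yet)
Bit 3: prefix='00' -> emit 'o', reset
Bit 4: prefix='1' (no match yet)
Bit 5: prefix='10' -> emit 'i', reset
Bit 6: prefix='0' (no match yet)
Bit 7: prefix='00' -> emit 'o', reset
Bit 8: prefix='0' (no match yet)
Bit 9: prefix='00' -> emit 'o', reset

Answer: 4 o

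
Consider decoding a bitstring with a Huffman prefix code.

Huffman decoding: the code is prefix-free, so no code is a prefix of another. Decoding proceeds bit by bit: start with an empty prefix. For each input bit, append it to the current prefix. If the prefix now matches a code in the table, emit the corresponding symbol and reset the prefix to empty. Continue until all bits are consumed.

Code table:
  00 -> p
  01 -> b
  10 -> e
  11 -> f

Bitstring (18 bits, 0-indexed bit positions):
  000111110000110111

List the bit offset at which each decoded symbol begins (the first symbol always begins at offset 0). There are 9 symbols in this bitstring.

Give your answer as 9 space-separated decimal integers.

Bit 0: prefix='0' (no match yet)
Bit 1: prefix='00' -> emit 'p', reset
Bit 2: prefix='0' (no match yet)
Bit 3: prefix='01' -> emit 'b', reset
Bit 4: prefix='1' (no match yet)
Bit 5: prefix='11' -> emit 'f', reset
Bit 6: prefix='1' (no match yet)
Bit 7: prefix='11' -> emit 'f', reset
Bit 8: prefix='0' (no match yet)
Bit 9: prefix='00' -> emit 'p', reset
Bit 10: prefix='0' (no match yet)
Bit 11: prefix='00' -> emit 'p', reset
Bit 12: prefix='1' (no match yet)
Bit 13: prefix='11' -> emit 'f', reset
Bit 14: prefix='0' (no match yet)
Bit 15: prefix='01' -> emit 'b', reset
Bit 16: prefix='1' (no match yet)
Bit 17: prefix='11' -> emit 'f', reset

Answer: 0 2 4 6 8 10 12 14 16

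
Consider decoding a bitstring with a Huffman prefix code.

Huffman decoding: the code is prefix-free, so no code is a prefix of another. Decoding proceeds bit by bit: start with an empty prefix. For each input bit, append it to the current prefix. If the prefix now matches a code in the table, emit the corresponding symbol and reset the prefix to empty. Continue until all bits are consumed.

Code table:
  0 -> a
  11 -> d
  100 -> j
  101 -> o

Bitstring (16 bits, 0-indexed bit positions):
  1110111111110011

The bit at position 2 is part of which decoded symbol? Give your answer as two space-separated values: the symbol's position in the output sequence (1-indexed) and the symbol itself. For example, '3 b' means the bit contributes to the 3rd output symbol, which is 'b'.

Bit 0: prefix='1' (no match yet)
Bit 1: prefix='11' -> emit 'd', reset
Bit 2: prefix='1' (no match yet)
Bit 3: prefix='10' (no match yet)
Bit 4: prefix='101' -> emit 'o', reset
Bit 5: prefix='1' (no match yet)
Bit 6: prefix='11' -> emit 'd', reset

Answer: 2 o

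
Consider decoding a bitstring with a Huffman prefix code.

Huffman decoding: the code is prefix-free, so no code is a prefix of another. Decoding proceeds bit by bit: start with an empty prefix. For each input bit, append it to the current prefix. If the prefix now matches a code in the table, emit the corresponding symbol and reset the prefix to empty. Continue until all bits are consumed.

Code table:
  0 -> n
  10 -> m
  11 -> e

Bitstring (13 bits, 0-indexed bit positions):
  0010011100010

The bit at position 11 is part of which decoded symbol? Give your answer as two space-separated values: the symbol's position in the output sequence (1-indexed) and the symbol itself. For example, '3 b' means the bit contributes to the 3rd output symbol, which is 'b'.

Answer: 9 m

Derivation:
Bit 0: prefix='0' -> emit 'n', reset
Bit 1: prefix='0' -> emit 'n', reset
Bit 2: prefix='1' (no match yet)
Bit 3: prefix='10' -> emit 'm', reset
Bit 4: prefix='0' -> emit 'n', reset
Bit 5: prefix='1' (no match yet)
Bit 6: prefix='11' -> emit 'e', reset
Bit 7: prefix='1' (no match yet)
Bit 8: prefix='10' -> emit 'm', reset
Bit 9: prefix='0' -> emit 'n', reset
Bit 10: prefix='0' -> emit 'n', reset
Bit 11: prefix='1' (no match yet)
Bit 12: prefix='10' -> emit 'm', reset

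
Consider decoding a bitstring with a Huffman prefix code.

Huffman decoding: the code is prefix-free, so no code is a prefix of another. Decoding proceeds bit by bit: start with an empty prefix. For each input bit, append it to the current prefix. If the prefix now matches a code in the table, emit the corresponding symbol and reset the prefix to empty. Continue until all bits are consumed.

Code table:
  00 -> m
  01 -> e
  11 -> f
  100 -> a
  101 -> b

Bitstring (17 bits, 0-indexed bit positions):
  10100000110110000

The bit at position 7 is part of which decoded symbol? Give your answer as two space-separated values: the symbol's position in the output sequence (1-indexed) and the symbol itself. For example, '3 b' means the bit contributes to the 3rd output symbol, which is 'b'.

Bit 0: prefix='1' (no match yet)
Bit 1: prefix='10' (no match yet)
Bit 2: prefix='101' -> emit 'b', reset
Bit 3: prefix='0' (no match yet)
Bit 4: prefix='00' -> emit 'm', reset
Bit 5: prefix='0' (no match yet)
Bit 6: prefix='00' -> emit 'm', reset
Bit 7: prefix='0' (no match yet)
Bit 8: prefix='01' -> emit 'e', reset
Bit 9: prefix='1' (no match yet)
Bit 10: prefix='10' (no match yet)
Bit 11: prefix='101' -> emit 'b', reset

Answer: 4 e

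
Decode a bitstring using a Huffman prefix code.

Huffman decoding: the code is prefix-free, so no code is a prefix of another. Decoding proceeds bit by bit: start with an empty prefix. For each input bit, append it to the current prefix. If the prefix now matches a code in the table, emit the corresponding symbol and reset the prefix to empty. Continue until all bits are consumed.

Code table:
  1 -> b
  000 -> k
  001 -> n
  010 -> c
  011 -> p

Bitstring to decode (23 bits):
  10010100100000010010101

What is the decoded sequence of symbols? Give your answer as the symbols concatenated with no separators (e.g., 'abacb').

Bit 0: prefix='1' -> emit 'b', reset
Bit 1: prefix='0' (no match yet)
Bit 2: prefix='00' (no match yet)
Bit 3: prefix='001' -> emit 'n', reset
Bit 4: prefix='0' (no match yet)
Bit 5: prefix='01' (no match yet)
Bit 6: prefix='010' -> emit 'c', reset
Bit 7: prefix='0' (no match yet)
Bit 8: prefix='01' (no match yet)
Bit 9: prefix='010' -> emit 'c', reset
Bit 10: prefix='0' (no match yet)
Bit 11: prefix='00' (no match yet)
Bit 12: prefix='000' -> emit 'k', reset
Bit 13: prefix='0' (no match yet)
Bit 14: prefix='00' (no match yet)
Bit 15: prefix='001' -> emit 'n', reset
Bit 16: prefix='0' (no match yet)
Bit 17: prefix='00' (no match yet)
Bit 18: prefix='001' -> emit 'n', reset
Bit 19: prefix='0' (no match yet)
Bit 20: prefix='01' (no match yet)
Bit 21: prefix='010' -> emit 'c', reset
Bit 22: prefix='1' -> emit 'b', reset

Answer: bnccknncb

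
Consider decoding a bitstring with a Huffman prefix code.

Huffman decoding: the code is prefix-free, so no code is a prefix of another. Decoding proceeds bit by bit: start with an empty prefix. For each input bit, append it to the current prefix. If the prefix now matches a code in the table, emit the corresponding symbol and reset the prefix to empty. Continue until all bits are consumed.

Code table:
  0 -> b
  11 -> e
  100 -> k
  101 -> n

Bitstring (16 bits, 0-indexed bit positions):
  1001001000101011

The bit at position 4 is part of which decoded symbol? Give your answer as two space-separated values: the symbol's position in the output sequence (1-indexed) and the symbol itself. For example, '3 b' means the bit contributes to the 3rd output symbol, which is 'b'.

Bit 0: prefix='1' (no match yet)
Bit 1: prefix='10' (no match yet)
Bit 2: prefix='100' -> emit 'k', reset
Bit 3: prefix='1' (no match yet)
Bit 4: prefix='10' (no match yet)
Bit 5: prefix='100' -> emit 'k', reset
Bit 6: prefix='1' (no match yet)
Bit 7: prefix='10' (no match yet)
Bit 8: prefix='100' -> emit 'k', reset

Answer: 2 k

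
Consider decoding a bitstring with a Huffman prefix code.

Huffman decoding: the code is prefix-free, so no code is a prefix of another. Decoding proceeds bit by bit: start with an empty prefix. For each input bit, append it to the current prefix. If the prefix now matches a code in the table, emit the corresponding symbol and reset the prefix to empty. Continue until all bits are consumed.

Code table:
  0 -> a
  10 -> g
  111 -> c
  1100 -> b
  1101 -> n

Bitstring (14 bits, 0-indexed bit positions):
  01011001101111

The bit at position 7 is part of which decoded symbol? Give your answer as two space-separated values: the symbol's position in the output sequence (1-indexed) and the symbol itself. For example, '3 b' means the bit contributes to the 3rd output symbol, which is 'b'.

Answer: 4 n

Derivation:
Bit 0: prefix='0' -> emit 'a', reset
Bit 1: prefix='1' (no match yet)
Bit 2: prefix='10' -> emit 'g', reset
Bit 3: prefix='1' (no match yet)
Bit 4: prefix='11' (no match yet)
Bit 5: prefix='110' (no match yet)
Bit 6: prefix='1100' -> emit 'b', reset
Bit 7: prefix='1' (no match yet)
Bit 8: prefix='11' (no match yet)
Bit 9: prefix='110' (no match yet)
Bit 10: prefix='1101' -> emit 'n', reset
Bit 11: prefix='1' (no match yet)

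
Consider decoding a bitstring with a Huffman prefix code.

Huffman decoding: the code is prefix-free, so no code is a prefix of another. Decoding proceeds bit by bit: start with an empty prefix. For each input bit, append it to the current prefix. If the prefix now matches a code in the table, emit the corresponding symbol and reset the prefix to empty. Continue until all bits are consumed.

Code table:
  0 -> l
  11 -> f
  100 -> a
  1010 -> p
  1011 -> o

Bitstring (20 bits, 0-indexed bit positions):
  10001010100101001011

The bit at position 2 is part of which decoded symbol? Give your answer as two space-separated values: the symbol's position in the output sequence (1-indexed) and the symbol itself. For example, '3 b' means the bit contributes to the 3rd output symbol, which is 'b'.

Answer: 1 a

Derivation:
Bit 0: prefix='1' (no match yet)
Bit 1: prefix='10' (no match yet)
Bit 2: prefix='100' -> emit 'a', reset
Bit 3: prefix='0' -> emit 'l', reset
Bit 4: prefix='1' (no match yet)
Bit 5: prefix='10' (no match yet)
Bit 6: prefix='101' (no match yet)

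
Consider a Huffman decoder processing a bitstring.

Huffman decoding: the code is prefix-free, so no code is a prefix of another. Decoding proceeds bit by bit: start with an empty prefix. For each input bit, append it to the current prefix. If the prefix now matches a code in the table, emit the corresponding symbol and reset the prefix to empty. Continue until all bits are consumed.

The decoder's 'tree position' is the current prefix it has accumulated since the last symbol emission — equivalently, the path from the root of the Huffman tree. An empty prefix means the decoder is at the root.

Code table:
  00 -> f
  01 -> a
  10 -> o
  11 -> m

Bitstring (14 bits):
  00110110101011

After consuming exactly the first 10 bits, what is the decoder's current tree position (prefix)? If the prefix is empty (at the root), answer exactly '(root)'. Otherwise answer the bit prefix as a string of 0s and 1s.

Bit 0: prefix='0' (no match yet)
Bit 1: prefix='00' -> emit 'f', reset
Bit 2: prefix='1' (no match yet)
Bit 3: prefix='11' -> emit 'm', reset
Bit 4: prefix='0' (no match yet)
Bit 5: prefix='01' -> emit 'a', reset
Bit 6: prefix='1' (no match yet)
Bit 7: prefix='10' -> emit 'o', reset
Bit 8: prefix='1' (no match yet)
Bit 9: prefix='10' -> emit 'o', reset

Answer: (root)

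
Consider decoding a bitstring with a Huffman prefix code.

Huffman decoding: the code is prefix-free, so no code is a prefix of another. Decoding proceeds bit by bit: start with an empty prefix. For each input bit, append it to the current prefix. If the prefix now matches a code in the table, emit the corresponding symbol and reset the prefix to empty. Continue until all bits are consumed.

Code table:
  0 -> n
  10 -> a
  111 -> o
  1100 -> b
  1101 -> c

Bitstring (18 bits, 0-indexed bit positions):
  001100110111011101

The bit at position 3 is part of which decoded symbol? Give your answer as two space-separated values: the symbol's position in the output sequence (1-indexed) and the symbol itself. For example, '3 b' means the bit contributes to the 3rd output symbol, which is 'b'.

Answer: 3 b

Derivation:
Bit 0: prefix='0' -> emit 'n', reset
Bit 1: prefix='0' -> emit 'n', reset
Bit 2: prefix='1' (no match yet)
Bit 3: prefix='11' (no match yet)
Bit 4: prefix='110' (no match yet)
Bit 5: prefix='1100' -> emit 'b', reset
Bit 6: prefix='1' (no match yet)
Bit 7: prefix='11' (no match yet)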